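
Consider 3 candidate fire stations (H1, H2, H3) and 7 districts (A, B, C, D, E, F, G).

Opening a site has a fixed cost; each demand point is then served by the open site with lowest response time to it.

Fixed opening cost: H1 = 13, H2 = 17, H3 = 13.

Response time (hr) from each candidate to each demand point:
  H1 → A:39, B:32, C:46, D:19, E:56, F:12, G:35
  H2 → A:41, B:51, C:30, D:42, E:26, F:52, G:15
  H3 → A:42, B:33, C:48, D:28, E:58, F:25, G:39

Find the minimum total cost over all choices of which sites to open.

Open {H1, H2}: assign each demand point to its cheapest open site.
  A→H1 39, B→H1 32, C→H2 30, D→H1 19, E→H2 26, F→H1 12, G→H2 15
  response time 173, fixed 30 → total 203.
Compare {H1, H2, H3}: response time 173 + fixed 43 = 216.
Compare {H2, H3}: response time 198 + fixed 30 = 228.
Compare {H1}: response time 239 + fixed 13 = 252.
All other subsets cost ≥ 216. Minimum total cost: 203.

203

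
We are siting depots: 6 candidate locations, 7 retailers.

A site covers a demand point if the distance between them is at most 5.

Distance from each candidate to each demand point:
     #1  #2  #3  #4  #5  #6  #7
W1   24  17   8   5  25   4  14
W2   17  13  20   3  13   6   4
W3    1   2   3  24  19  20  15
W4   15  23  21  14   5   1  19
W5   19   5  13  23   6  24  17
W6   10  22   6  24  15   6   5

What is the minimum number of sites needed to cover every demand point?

3

Coverage sets (demand points within 5 of each site):
  W1: {#4, #6}
  W2: {#4, #7}
  W3: {#1, #2, #3}
  W4: {#5, #6}
  W5: {#2}
  W6: {#7}
No 2 sites suffice: every size-2 union leaves at least one demand point uncovered.
But {W2, W3, W4} covers everything, so the minimum is 3.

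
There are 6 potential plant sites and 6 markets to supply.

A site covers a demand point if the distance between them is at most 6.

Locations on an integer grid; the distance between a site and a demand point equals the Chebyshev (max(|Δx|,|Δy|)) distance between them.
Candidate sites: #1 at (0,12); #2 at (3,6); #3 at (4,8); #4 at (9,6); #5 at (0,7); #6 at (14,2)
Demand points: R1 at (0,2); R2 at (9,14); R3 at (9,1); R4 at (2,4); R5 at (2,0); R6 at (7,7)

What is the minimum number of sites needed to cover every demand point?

Coverage sets (demand points within 6 of each site):
  #1: {}
  #2: {R1, R3, R4, R5, R6}
  #3: {R1, R2, R4, R6}
  #4: {R3, R6}
  #5: {R1, R4}
  #6: {R3}
No single site covers all 6 demand points.
But {#2, #3} covers everything, so the minimum is 2.

2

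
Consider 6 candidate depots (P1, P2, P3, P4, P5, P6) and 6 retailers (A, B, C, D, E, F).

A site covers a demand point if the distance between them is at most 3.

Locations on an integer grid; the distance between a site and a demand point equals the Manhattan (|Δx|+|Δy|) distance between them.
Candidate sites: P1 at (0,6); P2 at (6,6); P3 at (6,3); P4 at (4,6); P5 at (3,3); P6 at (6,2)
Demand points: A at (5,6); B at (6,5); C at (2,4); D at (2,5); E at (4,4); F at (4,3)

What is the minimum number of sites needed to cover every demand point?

2

Coverage sets (demand points within 3 of each site):
  P1: {D}
  P2: {A, B}
  P3: {B, E, F}
  P4: {A, B, D, E, F}
  P5: {C, D, E, F}
  P6: {B, F}
No single site covers all 6 demand points.
But {P2, P5} covers everything, so the minimum is 2.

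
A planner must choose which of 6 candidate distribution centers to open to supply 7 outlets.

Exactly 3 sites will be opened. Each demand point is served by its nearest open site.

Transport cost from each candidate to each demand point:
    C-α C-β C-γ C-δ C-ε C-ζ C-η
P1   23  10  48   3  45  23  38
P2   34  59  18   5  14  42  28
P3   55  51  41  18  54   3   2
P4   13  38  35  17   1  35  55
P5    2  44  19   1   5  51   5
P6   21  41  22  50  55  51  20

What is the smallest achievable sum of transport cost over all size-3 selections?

Open {P1, P3, P5}.
  C-α→P5 2, C-β→P1 10, C-γ→P5 19, C-δ→P5 1, C-ε→P5 5, C-ζ→P3 3, C-η→P3 2  ⇒ total 42.
Compare {P1, P4, P5}: total 61.
Compare {P1, P2, P5}: total 64.
No size-3 selection does better; minimum is 42.

42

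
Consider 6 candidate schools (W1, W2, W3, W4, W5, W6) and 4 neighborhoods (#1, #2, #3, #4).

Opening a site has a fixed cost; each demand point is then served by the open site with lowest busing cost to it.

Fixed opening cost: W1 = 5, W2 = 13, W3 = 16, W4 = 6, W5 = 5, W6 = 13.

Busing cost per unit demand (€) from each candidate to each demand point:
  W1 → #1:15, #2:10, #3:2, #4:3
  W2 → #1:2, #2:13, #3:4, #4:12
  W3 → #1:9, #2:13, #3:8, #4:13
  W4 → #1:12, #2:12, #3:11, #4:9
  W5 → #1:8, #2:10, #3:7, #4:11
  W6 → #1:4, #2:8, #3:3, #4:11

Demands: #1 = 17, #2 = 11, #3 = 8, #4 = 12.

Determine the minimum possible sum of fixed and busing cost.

205

Open {W1, W2, W6}: assign each demand point to its cheapest open site.
  #1→W2 17×2=34, #2→W6 11×8=88, #3→W1 8×2=16, #4→W1 12×3=36
  busing cost 174, fixed 31 → total 205.
Compare {W1, W2, W5, W6}: busing cost 174 + fixed 36 = 210.
Compare {W1, W2, W4, W6}: busing cost 174 + fixed 37 = 211.
Compare {W1, W2}: busing cost 196 + fixed 18 = 214.
All other subsets cost ≥ 210. Minimum total cost: 205.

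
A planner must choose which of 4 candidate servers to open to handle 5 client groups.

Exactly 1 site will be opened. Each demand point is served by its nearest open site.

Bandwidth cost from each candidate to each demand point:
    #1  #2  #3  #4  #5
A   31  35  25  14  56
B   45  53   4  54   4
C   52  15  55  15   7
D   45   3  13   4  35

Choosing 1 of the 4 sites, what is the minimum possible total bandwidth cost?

100

Open {D}.
  #1→D 45, #2→D 3, #3→D 13, #4→D 4, #5→D 35  ⇒ total 100.
Compare {C}: total 144.
Compare {B}: total 160.
No size-1 selection does better; minimum is 100.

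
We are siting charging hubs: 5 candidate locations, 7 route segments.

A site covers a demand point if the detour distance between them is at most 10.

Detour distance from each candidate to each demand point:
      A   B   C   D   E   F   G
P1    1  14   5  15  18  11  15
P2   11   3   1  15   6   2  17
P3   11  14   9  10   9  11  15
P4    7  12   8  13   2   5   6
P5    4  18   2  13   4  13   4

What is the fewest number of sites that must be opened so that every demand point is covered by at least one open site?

Coverage sets (demand points within 10 of each site):
  P1: {A, C}
  P2: {B, C, E, F}
  P3: {C, D, E}
  P4: {A, C, E, F, G}
  P5: {A, C, E, G}
No 2 sites suffice: every size-2 union leaves at least one demand point uncovered.
But {P2, P3, P4} covers everything, so the minimum is 3.

3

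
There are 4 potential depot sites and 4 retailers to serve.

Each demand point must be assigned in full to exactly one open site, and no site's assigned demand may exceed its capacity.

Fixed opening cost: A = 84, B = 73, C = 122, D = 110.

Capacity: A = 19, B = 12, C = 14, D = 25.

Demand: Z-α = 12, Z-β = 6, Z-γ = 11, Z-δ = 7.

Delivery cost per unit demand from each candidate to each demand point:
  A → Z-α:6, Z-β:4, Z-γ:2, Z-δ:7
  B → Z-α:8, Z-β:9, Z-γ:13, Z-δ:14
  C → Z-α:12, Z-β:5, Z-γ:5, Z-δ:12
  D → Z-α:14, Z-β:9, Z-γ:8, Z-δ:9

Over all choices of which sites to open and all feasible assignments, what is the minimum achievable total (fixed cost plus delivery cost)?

Open {A, D}; cheapest assignment that respects the capacities:
  A (cap 19, load 18): Z-α, Z-β — cost 12×6 + 6×4 = 96
  D (cap 25, load 18): Z-γ, Z-δ — cost 11×8 + 7×9 = 151
  Shipping 247, fixed 194 → total 441.
  Any other capacity-feasible assignment to {A, D} ships for at least 247.
Compare {A, B, D}: its best feasible assignment gives total 472.
Compare {A, B, C}: its best feasible assignment gives total 476.
Every other set of open sites that can feasibly serve all demand totals ≥ 472 even under its best assignment. Minimum: 441.

441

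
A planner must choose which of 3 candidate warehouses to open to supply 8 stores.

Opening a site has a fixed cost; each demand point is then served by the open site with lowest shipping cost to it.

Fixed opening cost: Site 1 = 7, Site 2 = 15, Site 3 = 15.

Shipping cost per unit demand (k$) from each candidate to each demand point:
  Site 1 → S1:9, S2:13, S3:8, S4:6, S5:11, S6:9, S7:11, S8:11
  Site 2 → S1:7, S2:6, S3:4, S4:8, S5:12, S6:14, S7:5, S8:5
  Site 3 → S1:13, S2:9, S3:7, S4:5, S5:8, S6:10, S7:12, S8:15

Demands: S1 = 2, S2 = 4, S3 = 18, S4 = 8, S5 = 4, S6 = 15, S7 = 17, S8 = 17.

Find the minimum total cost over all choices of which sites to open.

524

Open {Site 1, Site 2, Site 3}: assign each demand point to its cheapest open site.
  S1→Site 2 2×7=14, S2→Site 2 4×6=24, S3→Site 2 18×4=72, S4→Site 3 8×5=40, S5→Site 3 4×8=32, S6→Site 1 15×9=135, S7→Site 2 17×5=85, S8→Site 2 17×5=85
  shipping cost 487, fixed 37 → total 524.
Compare {Site 1, Site 2}: shipping cost 507 + fixed 22 = 529.
Compare {Site 2, Site 3}: shipping cost 502 + fixed 30 = 532.
Compare {Site 2}: shipping cost 602 + fixed 15 = 617.
All other subsets cost ≥ 529. Minimum total cost: 524.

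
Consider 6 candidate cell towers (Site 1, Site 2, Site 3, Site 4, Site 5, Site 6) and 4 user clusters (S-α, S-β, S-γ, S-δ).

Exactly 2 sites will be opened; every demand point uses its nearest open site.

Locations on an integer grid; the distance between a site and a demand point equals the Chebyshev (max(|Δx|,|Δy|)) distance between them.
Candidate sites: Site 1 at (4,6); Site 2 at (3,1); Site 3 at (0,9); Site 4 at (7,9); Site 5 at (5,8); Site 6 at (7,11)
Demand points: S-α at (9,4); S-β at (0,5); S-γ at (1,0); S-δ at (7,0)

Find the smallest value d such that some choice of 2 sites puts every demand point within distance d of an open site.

Open {Site 2, Site 5}.
  Farthest demand point is S-α at distance 4 (to Site 5); all others are ≤ 4.
With {Site 1, Site 2} the worst case is 5.
With {Site 2, Site 4} the worst case is 5.
No size-2 selection achieves below 4.

4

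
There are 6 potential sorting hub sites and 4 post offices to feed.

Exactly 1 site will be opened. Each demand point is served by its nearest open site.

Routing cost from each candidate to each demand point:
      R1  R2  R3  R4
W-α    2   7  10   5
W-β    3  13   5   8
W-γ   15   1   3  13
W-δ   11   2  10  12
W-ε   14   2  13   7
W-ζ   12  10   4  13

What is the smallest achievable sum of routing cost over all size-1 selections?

Open {W-α}.
  R1→W-α 2, R2→W-α 7, R3→W-α 10, R4→W-α 5  ⇒ total 24.
Compare {W-β}: total 29.
Compare {W-γ}: total 32.
No size-1 selection does better; minimum is 24.

24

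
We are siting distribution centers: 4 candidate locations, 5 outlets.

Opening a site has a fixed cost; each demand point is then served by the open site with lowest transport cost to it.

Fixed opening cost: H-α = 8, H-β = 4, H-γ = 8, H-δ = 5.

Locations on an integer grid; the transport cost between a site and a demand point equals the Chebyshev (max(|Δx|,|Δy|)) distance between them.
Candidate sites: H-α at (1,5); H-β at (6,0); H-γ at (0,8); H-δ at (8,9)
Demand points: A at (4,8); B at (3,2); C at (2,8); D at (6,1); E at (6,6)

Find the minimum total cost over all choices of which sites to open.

Open {H-β, H-δ}: assign each demand point to its cheapest open site.
  A→H-δ 4, B→H-β 3, C→H-δ 6, D→H-β 1, E→H-δ 3
  transport cost 17, fixed 9 → total 26.
Compare {H-α}: transport cost 19 + fixed 8 = 27.
Compare {H-α, H-β}: transport cost 15 + fixed 12 = 27.
Compare {H-β, H-γ}: transport cost 16 + fixed 12 = 28.
All other subsets cost ≥ 27. Minimum total cost: 26.

26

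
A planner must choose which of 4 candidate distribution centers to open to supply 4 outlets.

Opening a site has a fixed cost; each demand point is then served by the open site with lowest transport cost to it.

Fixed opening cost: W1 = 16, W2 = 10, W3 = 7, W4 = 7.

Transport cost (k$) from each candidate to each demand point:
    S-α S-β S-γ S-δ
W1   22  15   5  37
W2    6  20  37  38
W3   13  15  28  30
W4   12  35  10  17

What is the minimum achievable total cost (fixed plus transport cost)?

68

Open {W3, W4}: assign each demand point to its cheapest open site.
  S-α→W4 12, S-β→W3 15, S-γ→W4 10, S-δ→W4 17
  transport cost 54, fixed 14 → total 68.
Compare {W2, W4}: transport cost 53 + fixed 17 = 70.
Compare {W1, W4}: transport cost 49 + fixed 23 = 72.
Compare {W2, W3, W4}: transport cost 48 + fixed 24 = 72.
All other subsets cost ≥ 70. Minimum total cost: 68.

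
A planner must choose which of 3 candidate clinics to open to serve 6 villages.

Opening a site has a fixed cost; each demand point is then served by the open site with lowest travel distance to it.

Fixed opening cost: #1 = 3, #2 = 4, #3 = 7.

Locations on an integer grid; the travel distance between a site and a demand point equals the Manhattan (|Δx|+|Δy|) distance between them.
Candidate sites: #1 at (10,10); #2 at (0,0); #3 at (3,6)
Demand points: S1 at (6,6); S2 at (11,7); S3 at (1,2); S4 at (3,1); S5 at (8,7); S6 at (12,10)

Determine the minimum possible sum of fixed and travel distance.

33

Open {#1, #2}: assign each demand point to its cheapest open site.
  S1→#1 8, S2→#1 4, S3→#2 3, S4→#2 4, S5→#1 5, S6→#1 2
  travel distance 26, fixed 7 → total 33.
Compare {#1, #3}: travel distance 25 + fixed 10 = 35.
Compare {#1, #2, #3}: travel distance 21 + fixed 14 = 35.
Compare {#3}: travel distance 42 + fixed 7 = 49.
All other subsets cost ≥ 35. Minimum total cost: 33.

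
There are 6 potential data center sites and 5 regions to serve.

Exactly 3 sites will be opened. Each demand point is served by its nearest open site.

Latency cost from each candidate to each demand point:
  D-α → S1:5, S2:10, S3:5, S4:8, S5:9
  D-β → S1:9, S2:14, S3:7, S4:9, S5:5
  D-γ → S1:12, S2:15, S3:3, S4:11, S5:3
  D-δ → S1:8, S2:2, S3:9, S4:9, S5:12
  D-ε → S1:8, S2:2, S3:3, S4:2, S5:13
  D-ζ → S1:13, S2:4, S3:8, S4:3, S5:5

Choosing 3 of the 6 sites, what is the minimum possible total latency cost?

Open {D-α, D-γ, D-ε}.
  S1→D-α 5, S2→D-ε 2, S3→D-γ 3, S4→D-ε 2, S5→D-γ 3  ⇒ total 15.
Compare {D-α, D-β, D-ε}: total 17.
Compare {D-α, D-ε, D-ζ}: total 17.
No size-3 selection does better; minimum is 15.

15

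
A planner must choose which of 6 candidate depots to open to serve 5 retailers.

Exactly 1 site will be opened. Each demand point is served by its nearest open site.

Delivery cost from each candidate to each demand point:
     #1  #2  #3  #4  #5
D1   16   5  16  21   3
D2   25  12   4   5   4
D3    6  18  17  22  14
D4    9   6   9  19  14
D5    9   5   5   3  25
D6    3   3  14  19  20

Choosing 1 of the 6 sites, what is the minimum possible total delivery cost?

47

Open {D5}.
  #1→D5 9, #2→D5 5, #3→D5 5, #4→D5 3, #5→D5 25  ⇒ total 47.
Compare {D2}: total 50.
Compare {D4}: total 57.
No size-1 selection does better; minimum is 47.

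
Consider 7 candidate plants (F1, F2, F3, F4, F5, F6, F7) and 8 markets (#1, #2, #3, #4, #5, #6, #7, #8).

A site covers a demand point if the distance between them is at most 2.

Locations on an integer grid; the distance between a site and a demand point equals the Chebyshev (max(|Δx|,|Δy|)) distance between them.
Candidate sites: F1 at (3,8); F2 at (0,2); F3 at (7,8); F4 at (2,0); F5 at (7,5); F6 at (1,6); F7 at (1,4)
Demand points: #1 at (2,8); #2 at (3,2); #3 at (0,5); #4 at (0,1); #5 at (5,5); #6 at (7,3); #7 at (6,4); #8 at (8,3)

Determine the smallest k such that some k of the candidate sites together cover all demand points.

3

Coverage sets (demand points within 2 of each site):
  F1: {#1}
  F2: {#4}
  F3: {}
  F4: {#2, #4}
  F5: {#5, #6, #7, #8}
  F6: {#1, #3}
  F7: {#2, #3}
No 2 sites suffice: every size-2 union leaves at least one demand point uncovered.
But {F4, F5, F6} covers everything, so the minimum is 3.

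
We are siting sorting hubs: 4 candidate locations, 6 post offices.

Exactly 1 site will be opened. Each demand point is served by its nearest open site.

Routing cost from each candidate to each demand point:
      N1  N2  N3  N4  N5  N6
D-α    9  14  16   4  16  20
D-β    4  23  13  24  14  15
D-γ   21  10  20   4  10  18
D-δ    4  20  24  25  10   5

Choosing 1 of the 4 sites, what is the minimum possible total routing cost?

Open {D-α}.
  N1→D-α 9, N2→D-α 14, N3→D-α 16, N4→D-α 4, N5→D-α 16, N6→D-α 20  ⇒ total 79.
Compare {D-γ}: total 83.
Compare {D-δ}: total 88.
No size-1 selection does better; minimum is 79.

79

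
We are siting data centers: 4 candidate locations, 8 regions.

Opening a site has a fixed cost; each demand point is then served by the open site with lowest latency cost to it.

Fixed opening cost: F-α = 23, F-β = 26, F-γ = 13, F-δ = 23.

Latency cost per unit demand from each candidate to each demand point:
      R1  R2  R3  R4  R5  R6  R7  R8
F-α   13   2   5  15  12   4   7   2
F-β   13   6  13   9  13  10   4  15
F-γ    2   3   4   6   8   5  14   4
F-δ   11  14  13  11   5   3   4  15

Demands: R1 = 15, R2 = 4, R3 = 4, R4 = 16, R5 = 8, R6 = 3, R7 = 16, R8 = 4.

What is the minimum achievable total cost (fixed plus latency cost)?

Open {F-γ, F-δ}: assign each demand point to its cheapest open site.
  R1→F-γ 15×2=30, R2→F-γ 4×3=12, R3→F-γ 4×4=16, R4→F-γ 16×6=96, R5→F-δ 8×5=40, R6→F-δ 3×3=9, R7→F-δ 16×4=64, R8→F-γ 4×4=16
  latency cost 283, fixed 36 → total 319.
Compare {F-α, F-γ, F-δ}: latency cost 271 + fixed 59 = 330.
Compare {F-β, F-γ, F-δ}: latency cost 283 + fixed 62 = 345.
Compare {F-β, F-γ}: latency cost 313 + fixed 39 = 352.
All other subsets cost ≥ 330. Minimum total cost: 319.

319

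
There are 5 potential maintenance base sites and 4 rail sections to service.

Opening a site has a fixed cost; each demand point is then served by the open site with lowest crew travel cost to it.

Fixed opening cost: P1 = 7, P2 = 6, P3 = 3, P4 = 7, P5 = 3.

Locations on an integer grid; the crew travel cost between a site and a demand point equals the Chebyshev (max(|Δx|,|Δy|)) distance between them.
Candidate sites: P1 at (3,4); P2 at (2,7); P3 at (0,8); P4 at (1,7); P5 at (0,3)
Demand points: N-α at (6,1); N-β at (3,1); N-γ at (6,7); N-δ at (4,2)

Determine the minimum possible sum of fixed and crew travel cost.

18

Open {P1}: assign each demand point to its cheapest open site.
  N-α→P1 3, N-β→P1 3, N-γ→P1 3, N-δ→P1 2
  crew travel cost 11, fixed 7 → total 18.
Compare {P1, P3}: crew travel cost 11 + fixed 10 = 21.
Compare {P1, P5}: crew travel cost 11 + fixed 10 = 21.
Compare {P5}: crew travel cost 19 + fixed 3 = 22.
All other subsets cost ≥ 21. Minimum total cost: 18.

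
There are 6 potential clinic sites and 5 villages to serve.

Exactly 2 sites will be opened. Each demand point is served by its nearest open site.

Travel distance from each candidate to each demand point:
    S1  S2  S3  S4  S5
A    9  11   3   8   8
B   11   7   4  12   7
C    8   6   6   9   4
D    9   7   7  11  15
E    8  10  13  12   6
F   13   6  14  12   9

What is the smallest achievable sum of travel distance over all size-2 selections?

Open {A, C}.
  S1→C 8, S2→C 6, S3→A 3, S4→A 8, S5→C 4  ⇒ total 29.
Compare {B, C}: total 31.
Compare {C, D}: total 33.
No size-2 selection does better; minimum is 29.

29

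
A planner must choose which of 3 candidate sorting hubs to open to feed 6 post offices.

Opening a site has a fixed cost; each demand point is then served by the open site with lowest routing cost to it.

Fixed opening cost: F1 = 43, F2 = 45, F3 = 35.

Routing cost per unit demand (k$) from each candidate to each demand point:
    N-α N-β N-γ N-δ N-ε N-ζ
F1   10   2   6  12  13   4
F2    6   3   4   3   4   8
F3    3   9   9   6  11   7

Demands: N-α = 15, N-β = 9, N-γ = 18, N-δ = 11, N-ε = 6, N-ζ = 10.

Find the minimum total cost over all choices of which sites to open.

Open {F2, F3}: assign each demand point to its cheapest open site.
  N-α→F3 15×3=45, N-β→F2 9×3=27, N-γ→F2 18×4=72, N-δ→F2 11×3=33, N-ε→F2 6×4=24, N-ζ→F3 10×7=70
  routing cost 271, fixed 80 → total 351.
Compare {F1, F2, F3}: routing cost 232 + fixed 123 = 355.
Compare {F1, F2}: routing cost 277 + fixed 88 = 365.
Compare {F2}: routing cost 326 + fixed 45 = 371.
All other subsets cost ≥ 355. Minimum total cost: 351.

351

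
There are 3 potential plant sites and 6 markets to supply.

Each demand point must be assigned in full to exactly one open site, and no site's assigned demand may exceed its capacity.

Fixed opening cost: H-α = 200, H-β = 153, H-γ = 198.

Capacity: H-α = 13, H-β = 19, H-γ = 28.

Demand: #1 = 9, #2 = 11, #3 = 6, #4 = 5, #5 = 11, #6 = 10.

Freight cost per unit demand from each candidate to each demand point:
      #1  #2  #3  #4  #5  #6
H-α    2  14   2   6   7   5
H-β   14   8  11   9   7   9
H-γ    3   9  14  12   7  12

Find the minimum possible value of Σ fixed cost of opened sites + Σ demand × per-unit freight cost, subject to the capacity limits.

919

Open {H-α, H-β, H-γ}; cheapest assignment that respects the capacities:
  H-α (cap 13, load 10): #6 — cost 10×5 = 50
  H-β (cap 19, load 17): #2, #3 — cost 11×8 + 6×11 = 154
  H-γ (cap 28, load 25): #1, #4, #5 — cost 9×3 + 5×12 + 11×7 = 164
  Shipping 368, fixed 551 → total 919.
  Any other capacity-feasible assignment to {H-α, H-β, H-γ} ships for at least 368.
Total demand is 52 and no other set of sites has combined capacity ≥ 52, so {H-α, H-β, H-γ} is the only feasible choice of open sites. Minimum: 919.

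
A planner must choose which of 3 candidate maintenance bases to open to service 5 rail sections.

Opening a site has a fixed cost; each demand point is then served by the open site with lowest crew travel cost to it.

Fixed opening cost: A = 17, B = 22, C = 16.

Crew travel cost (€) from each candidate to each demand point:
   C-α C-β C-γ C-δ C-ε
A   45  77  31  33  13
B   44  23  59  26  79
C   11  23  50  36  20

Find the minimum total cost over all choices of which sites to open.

Open {A, C}: assign each demand point to its cheapest open site.
  C-α→C 11, C-β→C 23, C-γ→A 31, C-δ→A 33, C-ε→A 13
  crew travel cost 111, fixed 33 → total 144.
Compare {C}: crew travel cost 140 + fixed 16 = 156.
Compare {A, B, C}: crew travel cost 104 + fixed 55 = 159.
Compare {B, C}: crew travel cost 130 + fixed 38 = 168.
All other subsets cost ≥ 156. Minimum total cost: 144.

144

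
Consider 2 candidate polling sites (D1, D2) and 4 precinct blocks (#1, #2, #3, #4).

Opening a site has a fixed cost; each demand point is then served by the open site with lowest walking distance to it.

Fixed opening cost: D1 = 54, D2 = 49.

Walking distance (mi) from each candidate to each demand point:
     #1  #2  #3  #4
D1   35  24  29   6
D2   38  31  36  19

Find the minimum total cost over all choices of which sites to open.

148

Open {D1}: assign each demand point to its cheapest open site.
  #1→D1 35, #2→D1 24, #3→D1 29, #4→D1 6
  walking distance 94, fixed 54 → total 148.
Compare {D2}: walking distance 124 + fixed 49 = 173.
Compare {D1, D2}: walking distance 94 + fixed 103 = 197.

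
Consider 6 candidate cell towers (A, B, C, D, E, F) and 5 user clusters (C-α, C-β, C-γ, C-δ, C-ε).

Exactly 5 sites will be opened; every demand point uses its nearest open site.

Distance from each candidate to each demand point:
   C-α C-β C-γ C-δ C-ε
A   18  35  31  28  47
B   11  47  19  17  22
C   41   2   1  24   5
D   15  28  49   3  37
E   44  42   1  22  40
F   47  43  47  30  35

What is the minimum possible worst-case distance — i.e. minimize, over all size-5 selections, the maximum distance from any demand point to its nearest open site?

Open {A, B, C, D, E}.
  Farthest demand point is C-α at distance 11 (to B); all others are ≤ 11.
With {A, B, C, D, F} the worst case is 11.
With {B, C, D, E, F} the worst case is 11.
No size-5 selection achieves below 11.

11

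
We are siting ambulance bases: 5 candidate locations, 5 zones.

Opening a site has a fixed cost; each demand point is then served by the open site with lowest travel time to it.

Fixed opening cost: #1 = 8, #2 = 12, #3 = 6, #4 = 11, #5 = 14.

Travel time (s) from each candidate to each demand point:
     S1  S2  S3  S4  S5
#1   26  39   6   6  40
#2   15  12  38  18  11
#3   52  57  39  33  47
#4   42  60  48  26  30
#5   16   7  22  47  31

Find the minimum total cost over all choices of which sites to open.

70

Open {#1, #2}: assign each demand point to its cheapest open site.
  S1→#2 15, S2→#2 12, S3→#1 6, S4→#1 6, S5→#2 11
  travel time 50, fixed 20 → total 70.
Compare {#1, #2, #3}: travel time 50 + fixed 26 = 76.
Compare {#1, #2, #5}: travel time 45 + fixed 34 = 79.
Compare {#1, #2, #4}: travel time 50 + fixed 31 = 81.
All other subsets cost ≥ 76. Minimum total cost: 70.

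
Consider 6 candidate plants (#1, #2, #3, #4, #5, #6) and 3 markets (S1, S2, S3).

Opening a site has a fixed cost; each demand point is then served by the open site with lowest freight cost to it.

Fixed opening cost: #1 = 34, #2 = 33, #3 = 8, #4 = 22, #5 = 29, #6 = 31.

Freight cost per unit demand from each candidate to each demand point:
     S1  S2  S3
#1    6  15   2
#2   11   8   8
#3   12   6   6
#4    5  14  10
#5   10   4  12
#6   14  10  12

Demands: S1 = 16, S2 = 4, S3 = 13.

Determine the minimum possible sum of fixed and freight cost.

Open {#1, #3}: assign each demand point to its cheapest open site.
  S1→#1 16×6=96, S2→#3 4×6=24, S3→#1 13×2=26
  freight cost 146, fixed 42 → total 188.
Compare {#1, #3, #4}: freight cost 130 + fixed 64 = 194.
Compare {#1, #5}: freight cost 138 + fixed 63 = 201.
Compare {#1, #4, #5}: freight cost 122 + fixed 85 = 207.
All other subsets cost ≥ 194. Minimum total cost: 188.

188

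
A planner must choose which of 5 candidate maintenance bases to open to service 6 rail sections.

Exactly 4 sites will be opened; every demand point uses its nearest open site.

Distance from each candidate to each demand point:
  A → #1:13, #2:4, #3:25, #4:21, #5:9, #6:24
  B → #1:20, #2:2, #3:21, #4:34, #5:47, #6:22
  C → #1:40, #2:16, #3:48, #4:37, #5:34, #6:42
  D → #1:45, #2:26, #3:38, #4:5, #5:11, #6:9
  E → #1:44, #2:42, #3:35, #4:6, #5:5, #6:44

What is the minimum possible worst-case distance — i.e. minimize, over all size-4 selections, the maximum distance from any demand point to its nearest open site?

Open {A, B, C, D}.
  Farthest demand point is #3 at distance 21 (to B); all others are ≤ 21.
With {A, B, D, E} the worst case is 21.
With {B, C, D, E} the worst case is 21.
No size-4 selection achieves below 21.

21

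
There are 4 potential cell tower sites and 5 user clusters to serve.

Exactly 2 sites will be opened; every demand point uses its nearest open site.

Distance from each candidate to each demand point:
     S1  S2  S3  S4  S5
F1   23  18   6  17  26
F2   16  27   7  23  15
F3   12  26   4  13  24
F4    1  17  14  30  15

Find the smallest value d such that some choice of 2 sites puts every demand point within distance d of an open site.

Open {F1, F4}.
  Farthest demand point is S2 at distance 17 (to F4); all others are ≤ 17.
With {F3, F4} the worst case is 17.
With {F1, F2} the worst case is 18.
No size-2 selection achieves below 17.

17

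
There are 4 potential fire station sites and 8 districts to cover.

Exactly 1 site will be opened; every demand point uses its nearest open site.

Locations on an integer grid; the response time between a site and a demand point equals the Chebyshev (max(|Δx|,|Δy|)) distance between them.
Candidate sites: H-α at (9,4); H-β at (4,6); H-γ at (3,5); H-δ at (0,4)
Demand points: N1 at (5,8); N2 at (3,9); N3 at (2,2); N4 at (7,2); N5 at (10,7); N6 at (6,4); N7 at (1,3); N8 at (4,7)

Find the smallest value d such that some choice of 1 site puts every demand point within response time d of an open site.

Open {H-β}.
  Farthest demand point is N5 at response time 6 (to H-β); all others are ≤ 6.
With {H-γ} the worst case is 7.
With {H-α} the worst case is 8.
No size-1 selection achieves below 6.

6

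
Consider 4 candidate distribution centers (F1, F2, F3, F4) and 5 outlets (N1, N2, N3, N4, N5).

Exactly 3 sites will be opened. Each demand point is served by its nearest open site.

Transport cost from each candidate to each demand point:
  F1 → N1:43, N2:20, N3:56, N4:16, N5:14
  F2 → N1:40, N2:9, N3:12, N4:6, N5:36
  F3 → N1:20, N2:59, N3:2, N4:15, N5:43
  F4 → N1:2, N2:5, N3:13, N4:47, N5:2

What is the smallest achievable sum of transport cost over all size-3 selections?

17

Open {F2, F3, F4}.
  N1→F4 2, N2→F4 5, N3→F3 2, N4→F2 6, N5→F4 2  ⇒ total 17.
Compare {F1, F3, F4}: total 26.
Compare {F1, F2, F4}: total 27.
No size-3 selection does better; minimum is 17.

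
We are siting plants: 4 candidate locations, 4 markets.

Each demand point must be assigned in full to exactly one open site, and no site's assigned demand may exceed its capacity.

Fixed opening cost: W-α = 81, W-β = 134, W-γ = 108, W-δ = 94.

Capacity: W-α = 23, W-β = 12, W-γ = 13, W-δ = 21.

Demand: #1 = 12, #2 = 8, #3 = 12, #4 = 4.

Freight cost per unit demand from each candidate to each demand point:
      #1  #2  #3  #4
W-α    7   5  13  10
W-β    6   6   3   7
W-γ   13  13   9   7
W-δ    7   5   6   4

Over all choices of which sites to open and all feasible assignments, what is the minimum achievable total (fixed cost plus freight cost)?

387

Open {W-α, W-δ}; cheapest assignment that respects the capacities:
  W-α (cap 23, load 20): #1, #2 — cost 12×7 + 8×5 = 124
  W-δ (cap 21, load 16): #3, #4 — cost 12×6 + 4×4 = 88
  Shipping 212, fixed 175 → total 387.
  Any other capacity-feasible assignment to {W-α, W-δ} ships for at least 212.
Compare {W-α, W-β, W-δ}: its best feasible assignment gives total 485.
Compare {W-α, W-γ, W-δ}: its best feasible assignment gives total 495.
Every other set of open sites that can feasibly serve all demand totals ≥ 485 even under its best assignment. Minimum: 387.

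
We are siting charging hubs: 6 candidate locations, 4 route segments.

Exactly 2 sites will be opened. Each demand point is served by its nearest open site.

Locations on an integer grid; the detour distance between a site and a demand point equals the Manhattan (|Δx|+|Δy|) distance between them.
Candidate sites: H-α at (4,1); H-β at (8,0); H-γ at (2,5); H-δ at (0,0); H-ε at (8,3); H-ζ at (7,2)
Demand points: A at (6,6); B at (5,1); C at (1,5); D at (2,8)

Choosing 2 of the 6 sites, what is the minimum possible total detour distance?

10

Open {H-α, H-γ}.
  A→H-γ 5, B→H-α 1, C→H-γ 1, D→H-γ 3  ⇒ total 10.
Compare {H-γ, H-ζ}: total 12.
Compare {H-β, H-γ}: total 13.
No size-2 selection does better; minimum is 10.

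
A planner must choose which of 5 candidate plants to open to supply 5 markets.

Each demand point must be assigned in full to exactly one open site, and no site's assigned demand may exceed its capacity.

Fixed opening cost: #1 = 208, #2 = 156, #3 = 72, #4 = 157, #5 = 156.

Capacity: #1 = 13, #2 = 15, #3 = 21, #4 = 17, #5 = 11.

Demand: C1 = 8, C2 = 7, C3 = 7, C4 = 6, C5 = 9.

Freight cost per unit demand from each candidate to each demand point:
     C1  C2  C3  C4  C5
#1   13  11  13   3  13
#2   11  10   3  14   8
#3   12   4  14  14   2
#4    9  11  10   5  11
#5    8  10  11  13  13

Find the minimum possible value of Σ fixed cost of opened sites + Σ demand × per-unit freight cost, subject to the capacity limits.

Open {#2, #3, #4}; cheapest assignment that respects the capacities:
  #2 (cap 15, load 7): C3 — cost 7×3 = 21
  #3 (cap 21, load 16): C2, C5 — cost 7×4 + 9×2 = 46
  #4 (cap 17, load 14): C1, C4 — cost 8×9 + 6×5 = 102
  Shipping 169, fixed 385 → total 554.
  Any other capacity-feasible assignment to {#2, #3, #4} ships for at least 169.
Compare {#3, #4, #5}: its best feasible assignment gives total 595.
Compare {#2, #3, #5}: its best feasible assignment gives total 599.
Every other set of open sites that can feasibly serve all demand totals ≥ 595 even under its best assignment. Minimum: 554.

554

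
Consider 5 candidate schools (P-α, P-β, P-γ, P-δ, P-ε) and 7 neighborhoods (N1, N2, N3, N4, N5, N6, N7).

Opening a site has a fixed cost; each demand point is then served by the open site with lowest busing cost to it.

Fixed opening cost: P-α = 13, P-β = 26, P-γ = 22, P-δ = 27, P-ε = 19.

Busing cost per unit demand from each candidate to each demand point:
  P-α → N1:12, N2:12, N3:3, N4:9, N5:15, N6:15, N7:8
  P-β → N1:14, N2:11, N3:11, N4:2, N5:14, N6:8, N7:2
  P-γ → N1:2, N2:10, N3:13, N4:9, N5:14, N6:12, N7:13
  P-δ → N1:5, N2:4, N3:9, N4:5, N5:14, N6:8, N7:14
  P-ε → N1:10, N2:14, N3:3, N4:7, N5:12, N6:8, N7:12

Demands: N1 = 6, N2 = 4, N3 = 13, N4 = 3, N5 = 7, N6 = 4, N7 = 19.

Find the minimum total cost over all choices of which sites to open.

317

Open {P-β, P-δ, P-ε}: assign each demand point to its cheapest open site.
  N1→P-δ 6×5=30, N2→P-δ 4×4=16, N3→P-ε 13×3=39, N4→P-β 3×2=6, N5→P-ε 7×12=84, N6→P-β 4×8=32, N7→P-β 19×2=38
  busing cost 245, fixed 72 → total 317.
Compare {P-β, P-γ, P-ε}: busing cost 251 + fixed 67 = 318.
Compare {P-β, P-γ, P-δ, P-ε}: busing cost 227 + fixed 94 = 321.
Compare {P-α, P-β, P-δ}: busing cost 259 + fixed 66 = 325.
All other subsets cost ≥ 318. Minimum total cost: 317.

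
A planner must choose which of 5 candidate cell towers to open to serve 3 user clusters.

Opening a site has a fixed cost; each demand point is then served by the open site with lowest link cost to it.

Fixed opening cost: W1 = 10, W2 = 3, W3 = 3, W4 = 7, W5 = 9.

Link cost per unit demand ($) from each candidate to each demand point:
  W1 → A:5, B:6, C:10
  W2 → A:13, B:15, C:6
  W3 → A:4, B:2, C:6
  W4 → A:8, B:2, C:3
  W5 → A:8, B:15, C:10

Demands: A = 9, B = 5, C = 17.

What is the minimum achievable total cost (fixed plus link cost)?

Open {W3, W4}: assign each demand point to its cheapest open site.
  A→W3 9×4=36, B→W3 5×2=10, C→W4 17×3=51
  link cost 97, fixed 10 → total 107.
Compare {W2, W3, W4}: link cost 97 + fixed 13 = 110.
Compare {W3, W4, W5}: link cost 97 + fixed 19 = 116.
Compare {W1, W3, W4}: link cost 97 + fixed 20 = 117.
All other subsets cost ≥ 110. Minimum total cost: 107.

107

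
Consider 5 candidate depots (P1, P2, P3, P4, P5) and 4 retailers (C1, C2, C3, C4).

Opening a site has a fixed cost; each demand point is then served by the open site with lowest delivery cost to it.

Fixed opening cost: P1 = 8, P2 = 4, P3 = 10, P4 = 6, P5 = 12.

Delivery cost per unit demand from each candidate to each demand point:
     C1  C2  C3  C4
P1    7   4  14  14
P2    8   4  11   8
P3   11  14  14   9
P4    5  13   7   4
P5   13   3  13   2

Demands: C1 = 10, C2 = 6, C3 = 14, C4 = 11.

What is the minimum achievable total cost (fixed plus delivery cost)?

206

Open {P4, P5}: assign each demand point to its cheapest open site.
  C1→P4 10×5=50, C2→P5 6×3=18, C3→P4 14×7=98, C4→P5 11×2=22
  delivery cost 188, fixed 18 → total 206.
Compare {P2, P4, P5}: delivery cost 188 + fixed 22 = 210.
Compare {P1, P4, P5}: delivery cost 188 + fixed 26 = 214.
Compare {P3, P4, P5}: delivery cost 188 + fixed 28 = 216.
All other subsets cost ≥ 210. Minimum total cost: 206.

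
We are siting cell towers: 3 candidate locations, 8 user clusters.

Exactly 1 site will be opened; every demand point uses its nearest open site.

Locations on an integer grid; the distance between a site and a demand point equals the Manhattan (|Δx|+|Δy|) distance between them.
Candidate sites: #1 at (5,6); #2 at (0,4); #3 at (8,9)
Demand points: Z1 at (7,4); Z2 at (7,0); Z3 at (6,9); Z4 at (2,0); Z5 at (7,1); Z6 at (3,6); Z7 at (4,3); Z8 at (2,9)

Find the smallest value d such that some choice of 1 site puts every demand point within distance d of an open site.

9

Open {#1}.
  Farthest demand point is Z4 at distance 9 (to #1); all others are ≤ 9.
With {#2} the worst case is 11.
With {#3} the worst case is 15.
No size-1 selection achieves below 9.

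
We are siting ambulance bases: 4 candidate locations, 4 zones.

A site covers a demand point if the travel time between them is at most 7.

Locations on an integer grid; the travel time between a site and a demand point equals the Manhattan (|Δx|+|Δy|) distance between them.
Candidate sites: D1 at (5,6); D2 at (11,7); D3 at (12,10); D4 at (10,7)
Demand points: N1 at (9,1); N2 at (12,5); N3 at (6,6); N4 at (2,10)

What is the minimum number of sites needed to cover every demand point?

Coverage sets (demand points within 7 of each site):
  D1: {N3, N4}
  D2: {N2, N3}
  D3: {N2}
  D4: {N1, N2, N3}
No single site covers all 4 demand points.
But {D1, D4} covers everything, so the minimum is 2.

2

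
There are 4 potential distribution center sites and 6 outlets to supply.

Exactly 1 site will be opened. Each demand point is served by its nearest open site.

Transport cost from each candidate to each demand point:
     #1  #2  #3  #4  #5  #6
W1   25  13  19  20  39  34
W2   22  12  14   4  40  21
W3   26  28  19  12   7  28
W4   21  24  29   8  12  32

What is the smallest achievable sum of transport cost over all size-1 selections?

113

Open {W2}.
  #1→W2 22, #2→W2 12, #3→W2 14, #4→W2 4, #5→W2 40, #6→W2 21  ⇒ total 113.
Compare {W3}: total 120.
Compare {W4}: total 126.
No size-1 selection does better; minimum is 113.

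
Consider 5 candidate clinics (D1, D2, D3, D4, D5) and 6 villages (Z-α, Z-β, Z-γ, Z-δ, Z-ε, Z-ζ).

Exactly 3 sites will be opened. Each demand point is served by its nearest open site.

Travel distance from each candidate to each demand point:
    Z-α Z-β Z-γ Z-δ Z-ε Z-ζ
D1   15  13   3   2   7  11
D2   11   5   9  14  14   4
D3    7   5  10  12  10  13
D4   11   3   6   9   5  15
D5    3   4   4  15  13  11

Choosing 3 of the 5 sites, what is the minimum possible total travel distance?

Open {D1, D2, D5}.
  Z-α→D5 3, Z-β→D5 4, Z-γ→D1 3, Z-δ→D1 2, Z-ε→D1 7, Z-ζ→D2 4  ⇒ total 23.
Compare {D1, D4, D5}: total 27.
Compare {D1, D2, D3}: total 28.
No size-3 selection does better; minimum is 23.

23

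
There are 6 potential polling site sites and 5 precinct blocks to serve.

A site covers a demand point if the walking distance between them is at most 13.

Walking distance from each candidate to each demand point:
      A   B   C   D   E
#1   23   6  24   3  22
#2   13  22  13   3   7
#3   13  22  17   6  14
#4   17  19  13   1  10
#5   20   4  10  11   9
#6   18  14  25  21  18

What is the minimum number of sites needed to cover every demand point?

2

Coverage sets (demand points within 13 of each site):
  #1: {B, D}
  #2: {A, C, D, E}
  #3: {A, D}
  #4: {C, D, E}
  #5: {B, C, D, E}
  #6: {}
No single site covers all 5 demand points.
But {#1, #2} covers everything, so the minimum is 2.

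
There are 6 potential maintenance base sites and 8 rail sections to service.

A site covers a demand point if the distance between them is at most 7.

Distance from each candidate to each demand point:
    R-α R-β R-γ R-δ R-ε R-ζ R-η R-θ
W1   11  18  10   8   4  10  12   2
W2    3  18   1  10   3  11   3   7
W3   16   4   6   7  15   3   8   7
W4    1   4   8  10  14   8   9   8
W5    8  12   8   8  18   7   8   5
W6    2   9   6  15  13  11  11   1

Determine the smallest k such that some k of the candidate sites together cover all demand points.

Coverage sets (demand points within 7 of each site):
  W1: {R-ε, R-θ}
  W2: {R-α, R-γ, R-ε, R-η, R-θ}
  W3: {R-β, R-γ, R-δ, R-ζ, R-θ}
  W4: {R-α, R-β}
  W5: {R-ζ, R-θ}
  W6: {R-α, R-γ, R-θ}
No single site covers all 8 demand points.
But {W2, W3} covers everything, so the minimum is 2.

2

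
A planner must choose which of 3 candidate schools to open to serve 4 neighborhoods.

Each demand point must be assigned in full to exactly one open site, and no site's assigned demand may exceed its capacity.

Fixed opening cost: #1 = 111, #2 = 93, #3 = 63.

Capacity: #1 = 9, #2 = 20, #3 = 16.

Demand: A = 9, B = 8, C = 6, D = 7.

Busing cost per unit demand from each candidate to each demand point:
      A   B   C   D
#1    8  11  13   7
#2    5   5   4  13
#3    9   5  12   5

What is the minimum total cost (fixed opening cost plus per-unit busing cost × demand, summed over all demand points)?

Open {#2, #3}; cheapest assignment that respects the capacities:
  #2 (cap 20, load 15): A, C — cost 9×5 + 6×4 = 69
  #3 (cap 16, load 15): B, D — cost 8×5 + 7×5 = 75
  Shipping 144, fixed 156 → total 300.
  Any other capacity-feasible assignment to {#2, #3} ships for at least 144.
Compare {#1, #2, #3}: its best feasible assignment gives total 411.
Every other set of open sites that can feasibly serve all demand totals ≥ 411 even under its best assignment. Minimum: 300.

300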